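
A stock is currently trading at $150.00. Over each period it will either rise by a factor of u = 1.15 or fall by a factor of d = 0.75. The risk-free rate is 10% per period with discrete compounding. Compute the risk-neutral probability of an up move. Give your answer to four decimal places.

Risk-neutral probability p = (1 + 0.1 − 0.75)/(1.15 − 0.75) = 0.3500/0.4000 = 0.8750

p = 0.8750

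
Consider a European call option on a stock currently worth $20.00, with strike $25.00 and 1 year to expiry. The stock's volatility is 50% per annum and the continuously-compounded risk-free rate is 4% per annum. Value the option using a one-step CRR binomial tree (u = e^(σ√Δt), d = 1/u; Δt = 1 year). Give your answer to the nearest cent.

CRR parameters: u = e^(σ√Δt) = e^(0.5·√1) = 1.6487, d = 1/u = 0.6065
Per-period rate: rΔt = 0.04·1 = 0.04, so R = e^0.04 = 1.0408
Risk-neutral probability p = (e^0.04 − 0.6065)/(1.6487 − 0.6065) = 0.4343/1.0422 = 0.4167
Terminal stock prices: S_u = 32.97, S_d = 12.13
Terminal payoffs (S − K): max(7.974, 0) = 7.974, max(-12.87, 0) = 0
Node 0 (S = 20): V_0 = e^(−0.04)·[0.4167·7.9744 + 0.5833·0.0000] = 3.1926

$3.19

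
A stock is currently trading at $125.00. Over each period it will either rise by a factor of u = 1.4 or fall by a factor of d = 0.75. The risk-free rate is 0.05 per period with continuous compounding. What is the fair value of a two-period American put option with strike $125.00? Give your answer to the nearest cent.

Risk-neutral probability p = (e^0.05 − 0.75)/(1.4 − 0.75) = 0.3013/0.6500 = 0.4635
Terminal stock prices: S_uu = 245, S_ud = 131.2, S_dd = 70.31
Terminal payoffs (K − S): max(-120, 0) = 0, max(-6.25, 0) = 0, max(54.69, 0) = 54.69
Node u (S = 175): continuation = e^(−0.05)·[0.4635·0.0000 + 0.5365·0.0000] = 0.0000; exercise value = 0.0000 ≤ continuation, so V_u = 0.0000
Node d (S = 93.75): continuation = e^(−0.05)·[0.4635·0.0000 + 0.5365·54.6875] = 27.9092; exercise value = 31.2500 > continuation, so V_d = 31.2500 (exercise)
Node 0 (S = 125): continuation = e^(−0.05)·[0.4635·0.0000 + 0.5365·31.2500] = 15.9481; exercise value = 0.0000 ≤ continuation, so V_0 = 15.9481

$15.95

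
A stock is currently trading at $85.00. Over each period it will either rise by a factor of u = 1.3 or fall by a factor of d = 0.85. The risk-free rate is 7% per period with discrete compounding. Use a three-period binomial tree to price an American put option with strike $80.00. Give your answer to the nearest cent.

Risk-neutral probability p = (1 + 0.07 − 0.85)/(1.3 − 0.85) = 0.2200/0.4500 = 0.4889
Terminal stock prices: S_uuu = 186.7, S_uud = 122.1, S_udd = 79.84, S_ddd = 52.2
Terminal payoffs (K − S): max(-106.7, 0) = 0, max(-42.1, 0) = 0, max(0.1638, 0) = 0.1638, max(27.8, 0) = 27.8
Node uu (S = 143.7): continuation = 1/1.07·[0.4889·0.0000 + 0.5111·0.0000] = 0.0000; exercise value = 0.0000 ≤ continuation, so V_uu = 0.0000
Node ud (S = 93.92): continuation = 1/1.07·[0.4889·0.0000 + 0.5111·0.1638] = 0.0782; exercise value = 0.0000 ≤ continuation, so V_ud = 0.0782
Node dd (S = 61.41): continuation = 1/1.07·[0.4889·0.1638 + 0.5111·27.7994] = 13.3539; exercise value = 18.5875 > continuation, so V_dd = 18.5875 (exercise)
Node u (S = 110.5): continuation = 1/1.07·[0.4889·0.0000 + 0.5111·0.0782] = 0.0374; exercise value = 0.0000 ≤ continuation, so V_u = 0.0374
Node d (S = 72.25): continuation = 1/1.07·[0.4889·0.0782 + 0.5111·18.5875] = 8.9145; exercise value = 7.7500 ≤ continuation, so V_d = 8.9145
Node 0 (S = 85): continuation = 1/1.07·[0.4889·0.0374 + 0.5111·8.9145] = 4.2753; exercise value = 0.0000 ≤ continuation, so V_0 = 4.2753

$4.28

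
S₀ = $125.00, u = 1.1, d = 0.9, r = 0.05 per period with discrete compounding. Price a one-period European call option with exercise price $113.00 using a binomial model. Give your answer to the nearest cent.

Risk-neutral probability p = (1 + 0.05 − 0.9)/(1.1 − 0.9) = 0.1500/0.2000 = 0.7500
Terminal stock prices: S_u = 137.5, S_d = 112.5
Terminal payoffs (S − K): max(24.5, 0) = 24.5, max(-0.5, 0) = 0
Node 0 (S = 125): V_0 = 1/1.05·[0.7500·24.5000 + 0.2500·0.0000] = 17.5000

$17.50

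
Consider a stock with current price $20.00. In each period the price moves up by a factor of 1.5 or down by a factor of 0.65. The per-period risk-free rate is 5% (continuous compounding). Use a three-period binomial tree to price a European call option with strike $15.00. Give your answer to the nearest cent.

$9.08

Risk-neutral probability p = (e^0.05 − 0.65)/(1.5 − 0.65) = 0.4013/0.8500 = 0.4721
Terminal stock prices: S_uuu = 67.5, S_uud = 29.25, S_udd = 12.68, S_ddd = 5.492
Terminal payoffs (S − K): max(52.5, 0) = 52.5, max(14.25, 0) = 14.25, max(-2.325, 0) = 0, max(-9.508, 0) = 0
Node uu (S = 45): V_uu = e^(−0.05)·[0.4721·52.5000 + 0.5279·14.2500] = 30.7316
Node ud (S = 19.5): V_ud = e^(−0.05)·[0.4721·14.2500 + 0.5279·0.0000] = 6.3991
Node dd (S = 8.45): V_dd = e^(−0.05)·[0.4721·0.0000 + 0.5279·0.0000] = 0.0000
Node u (S = 30): V_u = e^(−0.05)·[0.4721·30.7316 + 0.5279·6.3991] = 17.0137
Node d (S = 13): V_d = e^(−0.05)·[0.4721·6.3991 + 0.5279·0.0000] = 2.8736
Node 0 (S = 20): V_0 = e^(−0.05)·[0.4721·17.0137 + 0.5279·2.8736] = 9.0832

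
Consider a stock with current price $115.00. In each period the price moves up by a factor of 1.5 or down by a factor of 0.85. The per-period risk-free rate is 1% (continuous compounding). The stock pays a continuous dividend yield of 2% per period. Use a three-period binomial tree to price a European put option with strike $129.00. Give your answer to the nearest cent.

$29.04

Per-period risk-free factor R = e^0.01 = 1.0101; dividend-adjusted growth = e^(0.01−0.02) = 0.9900.
Risk-neutral probability p = (0.9900 − 0.85)/(1.5 − 0.85) = 0.1400/0.6500 = 0.2155
Terminal stock prices: S_uuu = 388.1, S_uud = 219.9, S_udd = 124.6, S_ddd = 70.62
Terminal payoffs (K − S): max(-259.1, 0) = 0, max(-90.94, 0) = 0, max(4.369, 0) = 4.369, max(58.38, 0) = 58.38
Node uu (S = 258.8): V_uu = e^(−0.01)·[0.2155·0.0000 + 0.7845·0.0000] = 0.0000
Node ud (S = 146.6): V_ud = e^(−0.01)·[0.2155·0.0000 + 0.7845·4.3688] = 3.3933
Node dd (S = 83.09): V_dd = e^(−0.01)·[0.2155·4.3688 + 0.7845·58.3756] = 46.2742
Node u (S = 172.5): V_u = e^(−0.01)·[0.2155·0.0000 + 0.7845·3.3933] = 2.6357
Node d (S = 97.75): V_d = e^(−0.01)·[0.2155·3.3933 + 0.7845·46.2742] = 36.6665
Node 0 (S = 115): V_0 = e^(−0.01)·[0.2155·2.6357 + 0.7845·36.6665] = 29.0423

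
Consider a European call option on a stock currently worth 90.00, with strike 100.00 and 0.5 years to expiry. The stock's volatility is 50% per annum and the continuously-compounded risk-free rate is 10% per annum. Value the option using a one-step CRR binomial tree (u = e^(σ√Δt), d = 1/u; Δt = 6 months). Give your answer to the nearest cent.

CRR parameters: u = e^(σ√Δt) = e^(0.5·√0.5) = 1.4241, d = 1/u = 0.7022
Per-period rate: rΔt = 0.1·0.5 = 0.05, so R = e^0.05 = 1.0513
Risk-neutral probability p = (e^0.05 − 0.7022)/(1.4241 − 0.7022) = 0.3491/0.7219 = 0.4835
Terminal stock prices: S_u = 128.2, S_d = 63.2
Terminal payoffs (S − K): max(28.17, 0) = 28.17, max(-36.8, 0) = 0
Node 0 (S = 90): V_0 = e^(−0.05)·[0.4835·28.1707 + 0.5165·0.0000] = 12.9573

12.96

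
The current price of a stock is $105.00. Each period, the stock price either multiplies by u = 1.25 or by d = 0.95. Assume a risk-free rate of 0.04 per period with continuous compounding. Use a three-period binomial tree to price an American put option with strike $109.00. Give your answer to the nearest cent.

Risk-neutral probability p = (e^0.04 − 0.95)/(1.25 − 0.95) = 0.0908/0.3000 = 0.3027
Terminal stock prices: S_uuu = 205.1, S_uud = 155.9, S_udd = 118.5, S_ddd = 90.02
Terminal payoffs (K − S): max(-96.08, 0) = 0, max(-46.86, 0) = 0, max(-9.453, 0) = 0, max(18.98, 0) = 18.98
Node uu (S = 164.1): continuation = e^(−0.04)·[0.3027·0.0000 + 0.6973·0.0000] = 0.0000; exercise value = 0.0000 ≤ continuation, so V_uu = 0.0000
Node ud (S = 124.7): continuation = e^(−0.04)·[0.3027·0.0000 + 0.6973·0.0000] = 0.0000; exercise value = 0.0000 ≤ continuation, so V_ud = 0.0000
Node dd (S = 94.76): continuation = e^(−0.04)·[0.3027·0.0000 + 0.6973·18.9756] = 12.7128; exercise value = 14.2375 > continuation, so V_dd = 14.2375 (exercise)
Node u (S = 131.2): continuation = e^(−0.04)·[0.3027·0.0000 + 0.6973·0.0000] = 0.0000; exercise value = 0.0000 ≤ continuation, so V_u = 0.0000
Node d (S = 99.75): continuation = e^(−0.04)·[0.3027·0.0000 + 0.6973·14.2375] = 9.5385; exercise value = 9.2500 ≤ continuation, so V_d = 9.5385
Node 0 (S = 105): continuation = e^(−0.04)·[0.3027·0.0000 + 0.6973·9.5385] = 6.3904; exercise value = 4.0000 ≤ continuation, so V_0 = 6.3904

$6.39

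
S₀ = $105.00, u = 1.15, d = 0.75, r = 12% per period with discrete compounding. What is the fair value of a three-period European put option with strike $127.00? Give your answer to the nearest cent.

$3.81

Risk-neutral probability p = (1 + 0.12 − 0.75)/(1.15 − 0.75) = 0.3700/0.4000 = 0.9250
Terminal stock prices: S_uuu = 159.7, S_uud = 104.1, S_udd = 67.92, S_ddd = 44.3
Terminal payoffs (K − S): max(-32.69, 0) = 0, max(22.85, 0) = 22.85, max(59.08, 0) = 59.08, max(82.7, 0) = 82.7
Node uu (S = 138.9): V_uu = 1/1.12·[0.9250·0.0000 + 0.0750·22.8531] = 1.5303
Node ud (S = 90.56): V_ud = 1/1.12·[0.9250·22.8531 + 0.0750·59.0781] = 22.8304
Node dd (S = 59.06): V_dd = 1/1.12·[0.9250·59.0781 + 0.0750·82.7031] = 54.3304
Node u (S = 120.7): V_u = 1/1.12·[0.9250·1.5303 + 0.0750·22.8304] = 2.7927
Node d (S = 78.75): V_d = 1/1.12·[0.9250·22.8304 + 0.0750·54.3304] = 22.4936
Node 0 (S = 105): V_0 = 1/1.12·[0.9250·2.7927 + 0.0750·22.4936] = 3.8128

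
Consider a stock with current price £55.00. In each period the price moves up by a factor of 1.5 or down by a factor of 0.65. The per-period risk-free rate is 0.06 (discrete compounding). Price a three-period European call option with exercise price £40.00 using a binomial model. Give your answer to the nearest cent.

£25.99

Risk-neutral probability p = (1 + 0.06 − 0.65)/(1.5 − 0.65) = 0.4100/0.8500 = 0.4824
Terminal stock prices: S_uuu = 185.6, S_uud = 80.44, S_udd = 34.86, S_ddd = 15.1
Terminal payoffs (S − K): max(145.6, 0) = 145.6, max(40.44, 0) = 40.44, max(-5.144, 0) = 0, max(-24.9, 0) = 0
Node uu (S = 123.8): V_uu = 1/1.06·[0.4824·145.6250 + 0.5176·40.4375] = 86.0142
Node ud (S = 53.62): V_ud = 1/1.06·[0.4824·40.4375 + 0.5176·0.0000] = 18.4011
Node dd (S = 23.24): V_dd = 1/1.06·[0.4824·0.0000 + 0.5176·0.0000] = 0.0000
Node u (S = 82.5): V_u = 1/1.06·[0.4824·86.0142 + 0.5176·18.4011] = 48.1268
Node d (S = 35.75): V_d = 1/1.06·[0.4824·18.4011 + 0.5176·0.0000] = 8.3734
Node 0 (S = 55): V_0 = 1/1.06·[0.4824·48.1268 + 0.5176·8.3734] = 25.9892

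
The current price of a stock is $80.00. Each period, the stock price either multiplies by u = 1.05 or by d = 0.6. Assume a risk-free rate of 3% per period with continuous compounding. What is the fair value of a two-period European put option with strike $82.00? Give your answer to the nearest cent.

Risk-neutral probability p = (e^0.03 − 0.6)/(1.05 − 0.6) = 0.4305/0.4500 = 0.9566
Terminal stock prices: S_uu = 88.2, S_ud = 50.4, S_dd = 28.8
Terminal payoffs (K − S): max(-6.2, 0) = 0, max(31.6, 0) = 31.6, max(53.2, 0) = 53.2
Node u (S = 84): V_u = e^(−0.03)·[0.9566·0.0000 + 0.0434·31.6000] = 1.3320
Node d (S = 48): V_d = e^(−0.03)·[0.9566·31.6000 + 0.0434·53.2000] = 31.5765
Node 0 (S = 80): V_0 = e^(−0.03)·[0.9566·1.3320 + 0.0434·31.5765] = 2.5674

$2.57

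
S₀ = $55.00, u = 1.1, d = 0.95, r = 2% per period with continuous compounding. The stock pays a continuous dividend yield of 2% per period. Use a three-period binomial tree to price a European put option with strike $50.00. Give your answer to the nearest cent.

$0.79

Per-period risk-free factor R = e^0.02 = 1.0202; dividend-adjusted growth = e^(0.02−0.02) = 1.0000.
Risk-neutral probability p = (1.0000 − 0.95)/(1.1 − 0.95) = 0.0500/0.1500 = 0.3333
Terminal stock prices: S_uuu = 73.21, S_uud = 63.22, S_udd = 54.6, S_ddd = 47.16
Terminal payoffs (K − S): max(-23.21, 0) = 0, max(-13.22, 0) = 0, max(-4.601, 0) = 0, max(2.844, 0) = 2.844
Node uu (S = 66.55): V_uu = e^(−0.02)·[0.3333·0.0000 + 0.6667·0.0000] = 0.0000
Node ud (S = 57.48): V_ud = e^(−0.02)·[0.3333·0.0000 + 0.6667·0.0000] = 0.0000
Node dd (S = 49.64): V_dd = e^(−0.02)·[0.3333·0.0000 + 0.6667·2.8444] = 1.8587
Node u (S = 60.5): V_u = e^(−0.02)·[0.3333·0.0000 + 0.6667·0.0000] = 0.0000
Node d (S = 52.25): V_d = e^(−0.02)·[0.3333·0.0000 + 0.6667·1.8587] = 1.2146
Node 0 (S = 55): V_0 = e^(−0.02)·[0.3333·0.0000 + 0.6667·1.2146] = 0.7937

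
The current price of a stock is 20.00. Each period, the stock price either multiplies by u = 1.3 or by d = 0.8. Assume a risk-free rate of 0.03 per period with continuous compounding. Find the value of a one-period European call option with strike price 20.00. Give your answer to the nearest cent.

Risk-neutral probability p = (e^0.03 − 0.8)/(1.3 − 0.8) = 0.2305/0.5000 = 0.4609
Terminal stock prices: S_u = 26, S_d = 16
Terminal payoffs (S − K): max(6, 0) = 6, max(-4, 0) = 0
Node 0 (S = 20): V_0 = e^(−0.03)·[0.4609·6.0000 + 0.5391·0.0000] = 2.6837

2.68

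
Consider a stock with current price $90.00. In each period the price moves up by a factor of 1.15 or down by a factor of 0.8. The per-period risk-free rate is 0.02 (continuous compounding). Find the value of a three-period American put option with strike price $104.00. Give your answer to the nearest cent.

Risk-neutral probability p = (e^0.02 − 0.8)/(1.15 − 0.8) = 0.2202/0.3500 = 0.6291
Terminal stock prices: S_uuu = 136.9, S_uud = 95.22, S_udd = 66.24, S_ddd = 46.08
Terminal payoffs (K − S): max(-32.88, 0) = 0, max(8.78, 0) = 8.78, max(37.76, 0) = 37.76, max(57.92, 0) = 57.92
Node uu (S = 119): continuation = e^(−0.02)·[0.6291·0.0000 + 0.3709·8.7800] = 3.1916; exercise value = 0.0000 ≤ continuation, so V_uu = 3.1916
Node ud (S = 82.8): continuation = e^(−0.02)·[0.6291·8.7800 + 0.3709·37.7600] = 19.1407; exercise value = 21.2000 > continuation, so V_ud = 21.2000 (exercise)
Node dd (S = 57.6): continuation = e^(−0.02)·[0.6291·37.7600 + 0.3709·57.9200] = 44.3407; exercise value = 46.4000 > continuation, so V_dd = 46.4000 (exercise)
Node u (S = 103.5): continuation = e^(−0.02)·[0.6291·3.1916 + 0.3709·21.2000] = 9.6746; exercise value = 0.5000 ≤ continuation, so V_u = 9.6746
Node d (S = 72): continuation = e^(−0.02)·[0.6291·21.2000 + 0.3709·46.4000] = 29.9407; exercise value = 32.0000 > continuation, so V_d = 32.0000 (exercise)
Node 0 (S = 90): continuation = e^(−0.02)·[0.6291·9.6746 + 0.3709·32.0000] = 17.5986; exercise value = 14.0000 ≤ continuation, so V_0 = 17.5986

$17.60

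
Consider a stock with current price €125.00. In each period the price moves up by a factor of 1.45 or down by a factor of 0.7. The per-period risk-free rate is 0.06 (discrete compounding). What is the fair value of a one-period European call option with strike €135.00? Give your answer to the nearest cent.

Risk-neutral probability p = (1 + 0.06 − 0.7)/(1.45 − 0.7) = 0.3600/0.7500 = 0.4800
Terminal stock prices: S_u = 181.2, S_d = 87.5
Terminal payoffs (S − K): max(46.25, 0) = 46.25, max(-47.5, 0) = 0
Node 0 (S = 125): V_0 = 1/1.06·[0.4800·46.2500 + 0.5200·0.0000] = 20.9434

€20.94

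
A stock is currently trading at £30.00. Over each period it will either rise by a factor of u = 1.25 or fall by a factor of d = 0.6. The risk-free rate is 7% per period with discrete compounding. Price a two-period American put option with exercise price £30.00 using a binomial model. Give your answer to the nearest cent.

£4.42

Risk-neutral probability p = (1 + 0.07 − 0.6)/(1.25 − 0.6) = 0.4700/0.6500 = 0.7231
Terminal stock prices: S_uu = 46.88, S_ud = 22.5, S_dd = 10.8
Terminal payoffs (K − S): max(-16.88, 0) = 0, max(7.5, 0) = 7.5, max(19.2, 0) = 19.2
Node u (S = 37.5): continuation = 1/1.07·[0.7231·0.0000 + 0.2769·7.5000] = 1.9410; exercise value = 0.0000 ≤ continuation, so V_u = 1.9410
Node d (S = 18): continuation = 1/1.07·[0.7231·7.5000 + 0.2769·19.2000] = 10.0374; exercise value = 12.0000 > continuation, so V_d = 12.0000 (exercise)
Node 0 (S = 30): continuation = 1/1.07·[0.7231·1.9410 + 0.2769·12.0000] = 4.4174; exercise value = 0.0000 ≤ continuation, so V_0 = 4.4174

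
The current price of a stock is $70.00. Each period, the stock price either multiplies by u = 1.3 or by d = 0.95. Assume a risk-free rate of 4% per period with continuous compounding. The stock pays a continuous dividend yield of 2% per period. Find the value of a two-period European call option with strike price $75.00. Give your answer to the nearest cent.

$5.00

Per-period risk-free factor R = e^0.04 = 1.0408; dividend-adjusted growth = e^(0.04−0.02) = 1.0202.
Risk-neutral probability p = (1.0202 − 0.95)/(1.3 − 0.95) = 0.0702/0.3500 = 0.2006
Terminal stock prices: S_uu = 118.3, S_ud = 86.45, S_dd = 63.17
Terminal payoffs (S − K): max(43.3, 0) = 43.3, max(11.45, 0) = 11.45, max(-11.83, 0) = 0
Node u (S = 91): V_u = e^(−0.04)·[0.2006·43.3000 + 0.7994·11.4500] = 17.1389
Node d (S = 66.5): V_d = e^(−0.04)·[0.2006·11.4500 + 0.7994·0.0000] = 2.2065
Node 0 (S = 70): V_0 = e^(−0.04)·[0.2006·17.1389 + 0.7994·2.2065] = 4.9976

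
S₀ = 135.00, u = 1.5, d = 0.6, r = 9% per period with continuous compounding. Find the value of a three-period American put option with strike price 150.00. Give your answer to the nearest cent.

35.01

Risk-neutral probability p = (e^0.09 − 0.6)/(1.5 − 0.6) = 0.4942/0.9000 = 0.5491
Terminal stock prices: S_uuu = 455.6, S_uud = 182.2, S_udd = 72.9, S_ddd = 29.16
Terminal payoffs (K − S): max(-305.6, 0) = 0, max(-32.25, 0) = 0, max(77.1, 0) = 77.1, max(120.8, 0) = 120.8
Node uu (S = 303.8): continuation = e^(−0.09)·[0.5491·0.0000 + 0.4509·0.0000] = 0.0000; exercise value = 0.0000 ≤ continuation, so V_uu = 0.0000
Node ud (S = 121.5): continuation = e^(−0.09)·[0.5491·0.0000 + 0.4509·77.1000] = 31.7735; exercise value = 28.5000 ≤ continuation, so V_ud = 31.7735
Node dd (S = 48.6): continuation = e^(−0.09)·[0.5491·77.1000 + 0.4509·120.8400] = 88.4897; exercise value = 101.4000 > continuation, so V_dd = 101.4000 (exercise)
Node u (S = 202.5): continuation = e^(−0.09)·[0.5491·0.0000 + 0.4509·31.7735] = 13.0941; exercise value = 0.0000 ≤ continuation, so V_u = 13.0941
Node d (S = 81): continuation = e^(−0.09)·[0.5491·31.7735 + 0.4509·101.4000] = 57.7324; exercise value = 69.0000 > continuation, so V_d = 69.0000 (exercise)
Node 0 (S = 135): continuation = e^(−0.09)·[0.5491·13.0941 + 0.4509·69.0000] = 35.0063; exercise value = 15.0000 ≤ continuation, so V_0 = 35.0063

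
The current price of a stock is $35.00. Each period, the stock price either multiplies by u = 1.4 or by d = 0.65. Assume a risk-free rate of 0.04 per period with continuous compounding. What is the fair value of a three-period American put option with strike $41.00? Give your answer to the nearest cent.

Risk-neutral probability p = (e^0.04 − 0.65)/(1.4 − 0.65) = 0.3908/0.7500 = 0.5211
Terminal stock prices: S_uuu = 96.04, S_uud = 44.59, S_udd = 20.7, S_ddd = 9.612
Terminal payoffs (K − S): max(-55.04, 0) = 0, max(-3.59, 0) = 0, max(20.3, 0) = 20.3, max(31.39, 0) = 31.39
Node uu (S = 68.6): continuation = e^(−0.04)·[0.5211·0.0000 + 0.4789·0.0000] = 0.0000; exercise value = 0.0000 ≤ continuation, so V_uu = 0.0000
Node ud (S = 31.85): continuation = e^(−0.04)·[0.5211·0.0000 + 0.4789·20.2975] = 9.3397; exercise value = 9.1500 ≤ continuation, so V_ud = 9.3397
Node dd (S = 14.79): continuation = e^(−0.04)·[0.5211·20.2975 + 0.4789·31.3881] = 24.6049; exercise value = 26.2125 > continuation, so V_dd = 26.2125 (exercise)
Node u (S = 49): continuation = e^(−0.04)·[0.5211·0.0000 + 0.4789·9.3397] = 4.2976; exercise value = 0.0000 ≤ continuation, so V_u = 4.2976
Node d (S = 22.75): continuation = e^(−0.04)·[0.5211·9.3397 + 0.4789·26.2125] = 16.7373; exercise value = 18.2500 > continuation, so V_d = 18.2500 (exercise)
Node 0 (S = 35): continuation = e^(−0.04)·[0.5211·4.2976 + 0.4789·18.2500] = 10.5491; exercise value = 6.0000 ≤ continuation, so V_0 = 10.5491

$10.55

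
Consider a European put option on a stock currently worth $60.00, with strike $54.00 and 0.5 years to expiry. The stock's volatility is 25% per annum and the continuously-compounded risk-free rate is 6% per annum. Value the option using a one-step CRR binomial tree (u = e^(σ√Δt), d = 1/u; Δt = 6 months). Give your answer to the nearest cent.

$1.66

CRR parameters: u = e^(σ√Δt) = e^(0.25·√0.5) = 1.1934, d = 1/u = 0.8380
Per-period rate: rΔt = 0.06·0.5 = 0.03, so R = e^0.03 = 1.0305
Risk-neutral probability p = (e^0.03 − 0.8380)/(1.1934 − 0.8380) = 0.1925/0.3554 = 0.5416
Terminal stock prices: S_u = 71.6, S_d = 50.28
Terminal payoffs (K − S): max(-17.6, 0) = 0, max(3.722, 0) = 3.722
Node 0 (S = 60): V_0 = e^(−0.03)·[0.5416·0.0000 + 0.4584·3.7220] = 1.6557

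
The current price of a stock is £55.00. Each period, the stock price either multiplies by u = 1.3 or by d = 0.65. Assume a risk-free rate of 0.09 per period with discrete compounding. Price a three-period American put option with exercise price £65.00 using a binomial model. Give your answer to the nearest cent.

Risk-neutral probability p = (1 + 0.09 − 0.65)/(1.3 − 0.65) = 0.4400/0.6500 = 0.6769
Terminal stock prices: S_uuu = 120.8, S_uud = 60.42, S_udd = 30.21, S_ddd = 15.1
Terminal payoffs (K − S): max(-55.84, 0) = 0, max(4.582, 0) = 4.582, max(34.79, 0) = 34.79, max(49.9, 0) = 49.9
Node uu (S = 92.95): continuation = 1/1.09·[0.6769·0.0000 + 0.3231·4.5825] = 1.3583; exercise value = 0.0000 ≤ continuation, so V_uu = 1.3583
Node ud (S = 46.48): continuation = 1/1.09·[0.6769·4.5825 + 0.3231·34.7912] = 13.1580; exercise value = 18.5250 > continuation, so V_ud = 18.5250 (exercise)
Node dd (S = 23.24): continuation = 1/1.09·[0.6769·34.7912 + 0.3231·49.8956] = 36.3955; exercise value = 41.7625 > continuation, so V_dd = 41.7625 (exercise)
Node u (S = 71.5): continuation = 1/1.09·[0.6769·1.3583 + 0.3231·18.5250] = 6.3343; exercise value = 0.0000 ≤ continuation, so V_u = 6.3343
Node d (S = 35.75): continuation = 1/1.09·[0.6769·18.5250 + 0.3231·41.7625] = 23.8830; exercise value = 29.2500 > continuation, so V_d = 29.2500 (exercise)
Node 0 (S = 55): continuation = 1/1.09·[0.6769·6.3343 + 0.3231·29.2500] = 12.6035; exercise value = 10.0000 ≤ continuation, so V_0 = 12.6035

£12.60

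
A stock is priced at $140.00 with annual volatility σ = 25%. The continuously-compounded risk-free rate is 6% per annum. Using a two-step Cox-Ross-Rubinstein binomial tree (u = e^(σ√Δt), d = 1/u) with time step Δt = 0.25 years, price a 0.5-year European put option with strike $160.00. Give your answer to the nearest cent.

$20.64

CRR parameters: u = e^(σ√Δt) = e^(0.25·√0.25) = 1.1331, d = 1/u = 0.8825
Per-period rate: rΔt = 0.06·0.25 = 0.015, so R = e^0.015 = 1.0151
Risk-neutral probability p = (e^0.015 − 0.8825)/(1.1331 − 0.8825) = 0.1326/0.2507 = 0.5291
Terminal stock prices: S_uu = 179.8, S_ud = 140, S_dd = 109
Terminal payoffs (K − S): max(-19.76, 0) = 0, max(20, 0) = 20, max(50.97, 0) = 50.97
Node u (S = 158.6): V_u = e^(−0.015)·[0.5291·0.0000 + 0.4709·20.0000] = 9.2781
Node d (S = 123.5): V_d = e^(−0.015)·[0.5291·20.0000 + 0.4709·50.9679] = 34.0683
Node 0 (S = 140): V_0 = e^(−0.015)·[0.5291·9.2781 + 0.4709·34.0683] = 20.6402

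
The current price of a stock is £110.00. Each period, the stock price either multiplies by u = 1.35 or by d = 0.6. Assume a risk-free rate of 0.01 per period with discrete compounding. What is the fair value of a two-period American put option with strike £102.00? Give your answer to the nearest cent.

£19.29

Risk-neutral probability p = (1 + 0.01 − 0.6)/(1.35 − 0.6) = 0.4100/0.7500 = 0.5467
Terminal stock prices: S_uu = 200.5, S_ud = 89.1, S_dd = 39.6
Terminal payoffs (K − S): max(-98.48, 0) = 0, max(12.9, 0) = 12.9, max(62.4, 0) = 62.4
Node u (S = 148.5): continuation = 1/1.01·[0.5467·0.0000 + 0.4533·12.9000] = 5.7901; exercise value = 0.0000 ≤ continuation, so V_u = 5.7901
Node d (S = 66): continuation = 1/1.01·[0.5467·12.9000 + 0.4533·62.4000] = 34.9901; exercise value = 36.0000 > continuation, so V_d = 36.0000 (exercise)
Node 0 (S = 110): continuation = 1/1.01·[0.5467·5.7901 + 0.4533·36.0000] = 19.2923; exercise value = 0.0000 ≤ continuation, so V_0 = 19.2923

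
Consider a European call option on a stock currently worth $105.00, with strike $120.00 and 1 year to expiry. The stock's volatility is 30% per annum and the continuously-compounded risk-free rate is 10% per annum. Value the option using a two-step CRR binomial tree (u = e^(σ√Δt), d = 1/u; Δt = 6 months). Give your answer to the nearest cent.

CRR parameters: u = e^(σ√Δt) = e^(0.3·√0.5) = 1.2363, d = 1/u = 0.8089
Per-period rate: rΔt = 0.1·0.5 = 0.05, so R = e^0.05 = 1.0513
Risk-neutral probability p = (e^0.05 − 0.8089)/(1.2363 − 0.8089) = 0.2424/0.4275 = 0.5671
Terminal stock prices: S_uu = 160.5, S_ud = 105, S_dd = 68.7
Terminal payoffs (S − K): max(40.49, 0) = 40.49, max(-15, 0) = 0, max(-51.3, 0) = 0
Node u (S = 129.8): V_u = e^(−0.05)·[0.5671·40.4888 + 0.4329·0.0000] = 21.8418
Node d (S = 84.93): V_d = e^(−0.05)·[0.5671·0.0000 + 0.4329·0.0000] = 0.0000
Node 0 (S = 105): V_0 = e^(−0.05)·[0.5671·21.8418 + 0.4329·0.0000] = 11.7826

$11.78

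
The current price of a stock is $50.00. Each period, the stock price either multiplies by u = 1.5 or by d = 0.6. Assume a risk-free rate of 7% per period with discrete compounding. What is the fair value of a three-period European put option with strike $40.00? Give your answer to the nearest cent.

$6.39

Risk-neutral probability p = (1 + 0.07 − 0.6)/(1.5 − 0.6) = 0.4700/0.9000 = 0.5222
Terminal stock prices: S_uuu = 168.8, S_uud = 67.5, S_udd = 27, S_ddd = 10.8
Terminal payoffs (K − S): max(-128.8, 0) = 0, max(-27.5, 0) = 0, max(13, 0) = 13, max(29.2, 0) = 29.2
Node uu (S = 112.5): V_uu = 1/1.07·[0.5222·0.0000 + 0.4778·0.0000] = 0.0000
Node ud (S = 45): V_ud = 1/1.07·[0.5222·0.0000 + 0.4778·13.0000] = 5.8048
Node dd (S = 18): V_dd = 1/1.07·[0.5222·13.0000 + 0.4778·29.2000] = 19.3832
Node u (S = 75): V_u = 1/1.07·[0.5222·0.0000 + 0.4778·5.8048] = 2.5920
Node d (S = 30): V_d = 1/1.07·[0.5222·5.8048 + 0.4778·19.3832] = 11.4881
Node 0 (S = 50): V_0 = 1/1.07·[0.5222·2.5920 + 0.4778·11.4881] = 6.3947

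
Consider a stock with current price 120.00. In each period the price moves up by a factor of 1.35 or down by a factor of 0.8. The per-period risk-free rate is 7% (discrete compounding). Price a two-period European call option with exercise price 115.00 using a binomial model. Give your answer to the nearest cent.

Risk-neutral probability p = (1 + 0.07 − 0.8)/(1.35 − 0.8) = 0.2700/0.5500 = 0.4909
Terminal stock prices: S_uu = 218.7, S_ud = 129.6, S_dd = 76.8
Terminal payoffs (S − K): max(103.7, 0) = 103.7, max(14.6, 0) = 14.6, max(-38.2, 0) = 0
Node u (S = 162): V_u = 1/1.07·[0.4909·103.7000 + 0.5091·14.6000] = 54.5234
Node d (S = 96): V_d = 1/1.07·[0.4909·14.6000 + 0.5091·0.0000] = 6.6984
Node 0 (S = 120): V_0 = 1/1.07·[0.4909·54.5234 + 0.5091·6.6984] = 28.2020

28.20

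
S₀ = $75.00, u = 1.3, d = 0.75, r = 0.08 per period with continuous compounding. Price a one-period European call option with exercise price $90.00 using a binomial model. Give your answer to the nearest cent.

Risk-neutral probability p = (e^0.08 − 0.75)/(1.3 − 0.75) = 0.3333/0.5500 = 0.6060
Terminal stock prices: S_u = 97.5, S_d = 56.25
Terminal payoffs (S − K): max(7.5, 0) = 7.5, max(-33.75, 0) = 0
Node 0 (S = 75): V_0 = e^(−0.08)·[0.6060·7.5000 + 0.3940·0.0000] = 4.1954

$4.20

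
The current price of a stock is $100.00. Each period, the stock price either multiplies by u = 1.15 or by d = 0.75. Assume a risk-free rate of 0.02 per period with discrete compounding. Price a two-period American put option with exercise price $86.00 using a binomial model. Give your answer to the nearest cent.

Risk-neutral probability p = (1 + 0.02 − 0.75)/(1.15 − 0.75) = 0.2700/0.4000 = 0.6750
Terminal stock prices: S_uu = 132.2, S_ud = 86.25, S_dd = 56.25
Terminal payoffs (K − S): max(-46.25, 0) = 0, max(-0.25, 0) = 0, max(29.75, 0) = 29.75
Node u (S = 115): continuation = 1/1.02·[0.6750·0.0000 + 0.3250·0.0000] = 0.0000; exercise value = 0.0000 ≤ continuation, so V_u = 0.0000
Node d (S = 75): continuation = 1/1.02·[0.6750·0.0000 + 0.3250·29.7500] = 9.4792; exercise value = 11.0000 > continuation, so V_d = 11.0000 (exercise)
Node 0 (S = 100): continuation = 1/1.02·[0.6750·0.0000 + 0.3250·11.0000] = 3.5049; exercise value = 0.0000 ≤ continuation, so V_0 = 3.5049

$3.50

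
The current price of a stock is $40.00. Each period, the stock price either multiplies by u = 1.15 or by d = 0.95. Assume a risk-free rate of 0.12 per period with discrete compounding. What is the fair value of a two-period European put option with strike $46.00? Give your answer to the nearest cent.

$0.65

Risk-neutral probability p = (1 + 0.12 − 0.95)/(1.15 − 0.95) = 0.1700/0.2000 = 0.8500
Terminal stock prices: S_uu = 52.9, S_ud = 43.7, S_dd = 36.1
Terminal payoffs (K − S): max(-6.9, 0) = 0, max(2.3, 0) = 2.3, max(9.9, 0) = 9.9
Node u (S = 46): V_u = 1/1.12·[0.8500·0.0000 + 0.1500·2.3000] = 0.3080
Node d (S = 38): V_d = 1/1.12·[0.8500·2.3000 + 0.1500·9.9000] = 3.0714
Node 0 (S = 40): V_0 = 1/1.12·[0.8500·0.3080 + 0.1500·3.0714] = 0.6451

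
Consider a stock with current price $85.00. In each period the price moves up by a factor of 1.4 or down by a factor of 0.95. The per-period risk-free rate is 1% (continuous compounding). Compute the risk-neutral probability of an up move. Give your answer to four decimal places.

Risk-neutral probability p = (e^0.01 − 0.95)/(1.4 − 0.95) = 0.0601/0.4500 = 0.1334

p = 0.1334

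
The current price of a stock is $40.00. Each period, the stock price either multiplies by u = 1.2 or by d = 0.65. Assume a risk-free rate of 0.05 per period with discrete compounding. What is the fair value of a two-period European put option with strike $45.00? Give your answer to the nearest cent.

Risk-neutral probability p = (1 + 0.05 − 0.65)/(1.2 − 0.65) = 0.4000/0.5500 = 0.7273
Terminal stock prices: S_uu = 57.6, S_ud = 31.2, S_dd = 16.9
Terminal payoffs (K − S): max(-12.6, 0) = 0, max(13.8, 0) = 13.8, max(28.1, 0) = 28.1
Node u (S = 48): V_u = 1/1.05·[0.7273·0.0000 + 0.2727·13.8000] = 3.5844
Node d (S = 26): V_d = 1/1.05·[0.7273·13.8000 + 0.2727·28.1000] = 16.8571
Node 0 (S = 40): V_0 = 1/1.05·[0.7273·3.5844 + 0.2727·16.8571] = 6.8612

$6.86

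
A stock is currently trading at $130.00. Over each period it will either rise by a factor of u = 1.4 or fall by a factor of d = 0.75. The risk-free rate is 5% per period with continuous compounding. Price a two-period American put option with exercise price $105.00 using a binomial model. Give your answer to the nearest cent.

$8.30

Risk-neutral probability p = (e^0.05 − 0.75)/(1.4 − 0.75) = 0.3013/0.6500 = 0.4635
Terminal stock prices: S_uu = 254.8, S_ud = 136.5, S_dd = 73.12
Terminal payoffs (K − S): max(-149.8, 0) = 0, max(-31.5, 0) = 0, max(31.88, 0) = 31.88
Node u (S = 182): continuation = e^(−0.05)·[0.4635·0.0000 + 0.5365·0.0000] = 0.0000; exercise value = 0.0000 ≤ continuation, so V_u = 0.0000
Node d (S = 97.5): continuation = e^(−0.05)·[0.4635·0.0000 + 0.5365·31.8750] = 16.2671; exercise value = 7.5000 ≤ continuation, so V_d = 16.2671
Node 0 (S = 130): continuation = e^(−0.05)·[0.4635·0.0000 + 0.5365·16.2671] = 8.3018; exercise value = 0.0000 ≤ continuation, so V_0 = 8.3018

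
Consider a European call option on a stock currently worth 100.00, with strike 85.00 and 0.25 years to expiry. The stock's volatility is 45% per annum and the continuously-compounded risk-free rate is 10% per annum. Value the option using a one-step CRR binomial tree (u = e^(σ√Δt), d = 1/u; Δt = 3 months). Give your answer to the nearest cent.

19.61

CRR parameters: u = e^(σ√Δt) = e^(0.45·√0.25) = 1.2523, d = 1/u = 0.7985
Per-period rate: rΔt = 0.1·0.25 = 0.025, so R = e^0.025 = 1.0253
Risk-neutral probability p = (e^0.025 − 0.7985)/(1.2523 − 0.7985) = 0.2268/0.4538 = 0.4998
Terminal stock prices: S_u = 125.2, S_d = 79.85
Terminal payoffs (S − K): max(40.23, 0) = 40.23, max(-5.148, 0) = 0
Node 0 (S = 100): V_0 = e^(−0.025)·[0.4998·40.2323 + 0.5002·0.0000] = 19.6104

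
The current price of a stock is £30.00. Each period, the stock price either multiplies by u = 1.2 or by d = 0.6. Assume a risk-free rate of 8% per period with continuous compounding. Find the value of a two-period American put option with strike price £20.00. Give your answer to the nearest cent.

£0.36

Risk-neutral probability p = (e^0.08 − 0.6)/(1.2 − 0.6) = 0.4833/0.6000 = 0.8055
Terminal stock prices: S_uu = 43.2, S_ud = 21.6, S_dd = 10.8
Terminal payoffs (K − S): max(-23.2, 0) = 0, max(-1.6, 0) = 0, max(9.2, 0) = 9.2
Node u (S = 36): continuation = e^(−0.08)·[0.8055·0.0000 + 0.1945·0.0000] = 0.0000; exercise value = 0.0000 ≤ continuation, so V_u = 0.0000
Node d (S = 18): continuation = e^(−0.08)·[0.8055·0.0000 + 0.1945·9.2000] = 1.6520; exercise value = 2.0000 > continuation, so V_d = 2.0000 (exercise)
Node 0 (S = 30): continuation = e^(−0.08)·[0.8055·0.0000 + 0.1945·2.0000] = 0.3591; exercise value = 0.0000 ≤ continuation, so V_0 = 0.3591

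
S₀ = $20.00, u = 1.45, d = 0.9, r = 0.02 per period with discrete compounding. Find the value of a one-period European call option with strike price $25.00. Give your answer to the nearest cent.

Risk-neutral probability p = (1 + 0.02 − 0.9)/(1.45 − 0.9) = 0.1200/0.5500 = 0.2182
Terminal stock prices: S_u = 29, S_d = 18
Terminal payoffs (S − K): max(4, 0) = 4, max(-7, 0) = 0
Node 0 (S = 20): V_0 = 1/1.02·[0.2182·4.0000 + 0.7818·0.0000] = 0.8556

$0.86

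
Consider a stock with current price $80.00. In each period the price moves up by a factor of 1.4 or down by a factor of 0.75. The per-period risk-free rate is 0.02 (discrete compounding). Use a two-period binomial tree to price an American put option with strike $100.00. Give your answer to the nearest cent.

Risk-neutral probability p = (1 + 0.02 − 0.75)/(1.4 − 0.75) = 0.2700/0.6500 = 0.4154
Terminal stock prices: S_uu = 156.8, S_ud = 84, S_dd = 45
Terminal payoffs (K − S): max(-56.8, 0) = 0, max(16, 0) = 16, max(55, 0) = 55
Node u (S = 112): continuation = 1/1.02·[0.4154·0.0000 + 0.5846·16.0000] = 9.1704; exercise value = 0.0000 ≤ continuation, so V_u = 9.1704
Node d (S = 60): continuation = 1/1.02·[0.4154·16.0000 + 0.5846·55.0000] = 38.0392; exercise value = 40.0000 > continuation, so V_d = 40.0000 (exercise)
Node 0 (S = 80): continuation = 1/1.02·[0.4154·9.1704 + 0.5846·40.0000] = 26.6607; exercise value = 20.0000 ≤ continuation, so V_0 = 26.6607

$26.66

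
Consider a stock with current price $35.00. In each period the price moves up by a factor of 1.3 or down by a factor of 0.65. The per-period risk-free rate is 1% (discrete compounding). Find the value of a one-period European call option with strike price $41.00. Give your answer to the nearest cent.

$2.47

Risk-neutral probability p = (1 + 0.01 − 0.65)/(1.3 − 0.65) = 0.3600/0.6500 = 0.5538
Terminal stock prices: S_u = 45.5, S_d = 22.75
Terminal payoffs (S − K): max(4.5, 0) = 4.5, max(-18.25, 0) = 0
Node 0 (S = 35): V_0 = 1/1.01·[0.5538·4.5000 + 0.4462·0.0000] = 2.4676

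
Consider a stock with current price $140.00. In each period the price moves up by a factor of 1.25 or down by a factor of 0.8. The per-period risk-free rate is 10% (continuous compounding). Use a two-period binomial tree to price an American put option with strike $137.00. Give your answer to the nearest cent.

Risk-neutral probability p = (e^0.1 − 0.8)/(1.25 − 0.8) = 0.3052/0.4500 = 0.6782
Terminal stock prices: S_uu = 218.8, S_ud = 140, S_dd = 89.6
Terminal payoffs (K − S): max(-81.75, 0) = 0, max(-3, 0) = 0, max(47.4, 0) = 47.4
Node u (S = 175): continuation = e^(−0.1)·[0.6782·0.0000 + 0.3218·0.0000] = 0.0000; exercise value = 0.0000 ≤ continuation, so V_u = 0.0000
Node d (S = 112): continuation = e^(−0.1)·[0.6782·0.0000 + 0.3218·47.4000] = 13.8036; exercise value = 25.0000 > continuation, so V_d = 25.0000 (exercise)
Node 0 (S = 140): continuation = e^(−0.1)·[0.6782·0.0000 + 0.3218·25.0000] = 7.2804; exercise value = 0.0000 ≤ continuation, so V_0 = 7.2804

$7.28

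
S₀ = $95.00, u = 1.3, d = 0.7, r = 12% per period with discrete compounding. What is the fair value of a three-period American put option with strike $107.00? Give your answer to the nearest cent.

$14.29

Risk-neutral probability p = (1 + 0.12 − 0.7)/(1.3 − 0.7) = 0.4200/0.6000 = 0.7000
Terminal stock prices: S_uuu = 208.7, S_uud = 112.4, S_udd = 60.51, S_ddd = 32.58
Terminal payoffs (K − S): max(-101.7, 0) = 0, max(-5.385, 0) = 0, max(46.49, 0) = 46.49, max(74.42, 0) = 74.42
Node uu (S = 160.6): continuation = 1/1.12·[0.7000·0.0000 + 0.3000·0.0000] = 0.0000; exercise value = 0.0000 ≤ continuation, so V_uu = 0.0000
Node ud (S = 86.45): continuation = 1/1.12·[0.7000·0.0000 + 0.3000·46.4850] = 12.4513; exercise value = 20.5500 > continuation, so V_ud = 20.5500 (exercise)
Node dd (S = 46.55): continuation = 1/1.12·[0.7000·46.4850 + 0.3000·74.4150] = 48.9857; exercise value = 60.4500 > continuation, so V_dd = 60.4500 (exercise)
Node u (S = 123.5): continuation = 1/1.12·[0.7000·0.0000 + 0.3000·20.5500] = 5.5045; exercise value = 0.0000 ≤ continuation, so V_u = 5.5045
Node d (S = 66.5): continuation = 1/1.12·[0.7000·20.5500 + 0.3000·60.4500] = 29.0357; exercise value = 40.5000 > continuation, so V_d = 40.5000 (exercise)
Node 0 (S = 95): continuation = 1/1.12·[0.7000·5.5045 + 0.3000·40.5000] = 14.2885; exercise value = 12.0000 ≤ continuation, so V_0 = 14.2885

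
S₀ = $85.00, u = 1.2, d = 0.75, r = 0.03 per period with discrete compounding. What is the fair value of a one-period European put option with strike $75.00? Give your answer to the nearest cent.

$4.13

Risk-neutral probability p = (1 + 0.03 − 0.75)/(1.2 − 0.75) = 0.2800/0.4500 = 0.6222
Terminal stock prices: S_u = 102, S_d = 63.75
Terminal payoffs (K − S): max(-27, 0) = 0, max(11.25, 0) = 11.25
Node 0 (S = 85): V_0 = 1/1.03·[0.6222·0.0000 + 0.3778·11.2500] = 4.1262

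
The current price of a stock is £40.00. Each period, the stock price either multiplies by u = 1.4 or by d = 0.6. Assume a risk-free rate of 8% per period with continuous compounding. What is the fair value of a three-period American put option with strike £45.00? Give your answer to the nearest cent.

Risk-neutral probability p = (e^0.08 − 0.6)/(1.4 − 0.6) = 0.4833/0.8000 = 0.6041
Terminal stock prices: S_uuu = 109.8, S_uud = 47.04, S_udd = 20.16, S_ddd = 8.64
Terminal payoffs (K − S): max(-64.76, 0) = 0, max(-2.04, 0) = 0, max(24.84, 0) = 24.84, max(36.36, 0) = 36.36
Node uu (S = 78.4): continuation = e^(−0.08)·[0.6041·0.0000 + 0.3959·0.0000] = 0.0000; exercise value = 0.0000 ≤ continuation, so V_uu = 0.0000
Node ud (S = 33.6): continuation = e^(−0.08)·[0.6041·0.0000 + 0.3959·24.8400] = 9.0779; exercise value = 11.4000 > continuation, so V_ud = 11.4000 (exercise)
Node dd (S = 14.4): continuation = e^(−0.08)·[0.6041·24.8400 + 0.3959·36.3600] = 27.1402; exercise value = 30.6000 > continuation, so V_dd = 30.6000 (exercise)
Node u (S = 56): continuation = e^(−0.08)·[0.6041·0.0000 + 0.3959·11.4000] = 4.1662; exercise value = 0.0000 ≤ continuation, so V_u = 4.1662
Node d (S = 24): continuation = e^(−0.08)·[0.6041·11.4000 + 0.3959·30.6000] = 17.5402; exercise value = 21.0000 > continuation, so V_d = 21.0000 (exercise)
Node 0 (S = 40): continuation = e^(−0.08)·[0.6041·4.1662 + 0.3959·21.0000] = 9.9978; exercise value = 5.0000 ≤ continuation, so V_0 = 9.9978

£10.00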